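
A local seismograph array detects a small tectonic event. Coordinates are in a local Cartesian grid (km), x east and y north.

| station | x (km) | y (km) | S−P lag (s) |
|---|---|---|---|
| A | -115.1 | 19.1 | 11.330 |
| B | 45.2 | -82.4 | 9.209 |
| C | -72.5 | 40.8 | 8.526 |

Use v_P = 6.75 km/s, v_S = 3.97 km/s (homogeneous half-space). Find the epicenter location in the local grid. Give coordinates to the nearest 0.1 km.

(-10.9, -13.6)

Distance from S−P lag: d = Δt · v_P v_S / (v_P − v_S) = Δt · (6.75·3.97)/(6.75−3.97) ≈ 9.6394·Δt.
So d_A = 109.21, d_B = 88.77, d_C = 82.19 km.
Circle about each station: (x + 115.1)² + (y − 19.1)² = 109.21²; (x − 45.2)² + (y + 82.4)² = 88.77²; (x + 72.5)² + (y − 40.8)² = 82.19².
Subtracting the A equation from the B and C equations removes the quadratic terms:
320.6 x − 203.0 y = -733.31
85.2 x + 43.4 y = -1520.30
Solving the 2×2 system: x ≈ -10.9, y ≈ -13.6 km.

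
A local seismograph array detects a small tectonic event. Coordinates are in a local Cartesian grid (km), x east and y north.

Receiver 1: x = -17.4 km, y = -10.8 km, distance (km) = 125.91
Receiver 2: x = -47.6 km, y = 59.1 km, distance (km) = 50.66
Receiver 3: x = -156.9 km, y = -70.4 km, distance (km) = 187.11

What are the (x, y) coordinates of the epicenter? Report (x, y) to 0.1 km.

Circle about each station: (x + 17.4)² + (y + 10.8)² = 125.91²; (x + 47.6)² + (y − 59.1)² = 50.66²; (x + 156.9)² + (y + 70.4)² = 187.11².
Subtracting pairs of circle equations eliminates x²+y² and gives linear equations (the radical axes):
-60.4 x + 139.8 y = 18626.06
-279.0 x − 119.2 y = 9997.55
Solving the 2×2 system: x ≈ -78.3, y ≈ 99.4 km.
Check against Receiver 1 (with the unrounded x, y): √((x + 17.4)²+(y + 10.8)²) = 125.91 ≈ 125.91 km. ✓

-78.3 km east, 99.4 km north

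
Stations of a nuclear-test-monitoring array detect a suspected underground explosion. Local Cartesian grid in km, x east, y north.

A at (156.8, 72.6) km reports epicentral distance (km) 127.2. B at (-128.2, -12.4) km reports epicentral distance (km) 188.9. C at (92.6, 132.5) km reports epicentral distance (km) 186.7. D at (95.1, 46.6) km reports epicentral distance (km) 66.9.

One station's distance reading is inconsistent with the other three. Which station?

Solve using three stations at a time. Using A, B, D (subtract circle equations pairwise → linear system) gives (x, y) ≈ (60.6, -10.4).
Distances from that point to each station vs reported:
  A: calculated 127.0 vs reported 127.2 → residual 0.2 km
  B: calculated 188.8 vs reported 188.9 → residual 0.1 km
  C: calculated 146.4 vs reported 186.7 → residual 40.3 km
  D: calculated 66.6 vs reported 66.9 → residual 0.3 km
A, B, D are mutually consistent (residuals ≈ 0); C is off by 40.3 km.

C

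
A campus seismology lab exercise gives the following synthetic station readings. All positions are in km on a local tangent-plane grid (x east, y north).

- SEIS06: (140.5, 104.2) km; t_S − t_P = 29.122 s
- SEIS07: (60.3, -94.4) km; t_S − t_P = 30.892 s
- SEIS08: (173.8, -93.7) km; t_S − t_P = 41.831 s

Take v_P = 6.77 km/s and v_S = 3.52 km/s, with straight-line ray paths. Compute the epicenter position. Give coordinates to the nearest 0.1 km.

Distance from S−P lag: d = Δt · v_P v_S / (v_P − v_S) = Δt · (6.77·3.52)/(6.77−3.52) ≈ 7.3324·Δt.
So d_SEIS06 = 213.54, d_SEIS07 = 226.51, d_SEIS08 = 306.72 km.
Circle about each station: (x − 140.5)² + (y − 104.2)² = 213.54²; (x − 60.3)² + (y + 94.4)² = 226.51²; (x − 173.8)² + (y + 93.7)² = 306.72².
Subtracting the SEIS06 equation from the SEIS07 and SEIS08 equations removes the quadratic terms:
-160.4 x − 397.2 y = -23757.89
66.6 x − 395.8 y = -40089.59
Solving the 2×2 system: x ≈ -72.5, y ≈ 89.1 km.

-72.5 km east, 89.1 km north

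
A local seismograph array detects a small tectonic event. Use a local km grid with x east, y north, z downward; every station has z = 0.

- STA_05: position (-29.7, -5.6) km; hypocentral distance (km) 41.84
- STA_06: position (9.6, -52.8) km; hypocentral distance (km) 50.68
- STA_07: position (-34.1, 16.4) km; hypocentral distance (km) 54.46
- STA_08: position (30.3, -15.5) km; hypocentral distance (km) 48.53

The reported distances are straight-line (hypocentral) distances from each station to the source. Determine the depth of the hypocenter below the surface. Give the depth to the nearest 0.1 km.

depth ≈ 32.4 km

Each station gives a sphere (x−x_i)² + (y−y_i)² + z² = d_i² (stations at z=0).
Subtracting the STA_05 sphere from STA_06 and STA_07: z² cancels, leaving linear equations in x and y:
78.6 x − 94.4 y = 1148.67
-8.8 x + 44.0 y = -696.99
Solving: x ≈ -5.805, y ≈ -17.002 km (keep extra digits for the depth step; rounded: -5.8, -17.0).
Then from the STA_05 sphere: z² = 41.84² − (x + 29.7)² − (y + 5.6)² with x = -5.805, y = -17.002, so z ≈ 32.398 ≈ 32.4 km.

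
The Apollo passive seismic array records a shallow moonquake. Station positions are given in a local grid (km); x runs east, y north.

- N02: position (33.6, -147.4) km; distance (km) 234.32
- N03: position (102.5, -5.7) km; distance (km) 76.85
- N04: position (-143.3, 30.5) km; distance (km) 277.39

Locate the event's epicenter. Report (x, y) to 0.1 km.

x ≈ 131.9 km, y ≈ 65.3 km

Circle about each station: (x − 33.6)² + (y + 147.4)² = 234.32²; (x − 102.5)² + (y + 5.7)² = 76.85²; (x + 143.3)² + (y − 30.5)² = 277.39².
Subtracting the N02 equation from the N03 and N04 equations removes the quadratic terms:
137.8 x + 283.4 y = 36682.96
-353.8 x + 355.8 y = -23429.93
Solving the 2×2 system: x ≈ 131.9, y ≈ 65.3 km.
Check against N02 (with the unrounded x, y): √((x − 33.6)²+(y + 147.4)²) = 234.32 ≈ 234.32 km. ✓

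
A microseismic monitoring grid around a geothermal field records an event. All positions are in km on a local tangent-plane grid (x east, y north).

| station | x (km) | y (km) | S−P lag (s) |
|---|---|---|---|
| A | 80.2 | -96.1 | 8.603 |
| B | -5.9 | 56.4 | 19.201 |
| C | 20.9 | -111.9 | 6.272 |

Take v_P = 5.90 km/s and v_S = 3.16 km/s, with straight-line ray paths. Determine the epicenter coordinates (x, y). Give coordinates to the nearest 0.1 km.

Distance from S−P lag: d = Δt · v_P v_S / (v_P − v_S) = Δt · (5.90·3.16)/(5.90−3.16) ≈ 6.8044·Δt.
So d_A = 58.54, d_B = 130.65, d_C = 42.68 km.
Circle about each station: (x − 80.2)² + (y + 96.1)² = 58.54²; (x + 5.9)² + (y − 56.4)² = 130.65²; (x − 20.9)² + (y + 111.9)² = 42.68².
Subtracting the A equation from the B and C equations removes the quadratic terms:
-172.2 x + 305.0 y = -26093.97
-118.6 x − 31.6 y = -1103.48
Solving the 2×2 system: x ≈ 27.9, y ≈ -69.8 km.
Check against A (with the unrounded x, y): √((x − 80.2)²+(y + 96.1)²) = 58.54 ≈ 58.54 km. ✓

27.9 km east, -69.8 km north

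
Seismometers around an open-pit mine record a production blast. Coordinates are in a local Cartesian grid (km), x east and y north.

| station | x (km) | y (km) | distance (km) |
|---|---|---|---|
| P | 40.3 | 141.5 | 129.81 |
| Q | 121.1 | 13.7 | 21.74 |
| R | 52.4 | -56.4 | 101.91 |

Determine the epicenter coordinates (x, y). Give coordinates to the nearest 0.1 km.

x ≈ 106.6 km, y ≈ 29.9 km

Circle about each station: (x − 40.3)² + (y − 141.5)² = 129.81²; (x − 121.1)² + (y − 13.7)² = 21.74²; (x − 52.4)² + (y + 56.4)² = 101.91².
Subtracting the P equation from the Q and R equations removes the quadratic terms:
161.6 x − 255.6 y = 9584.57
24.2 x − 395.8 y = -9254.63
Solving the 2×2 system: x ≈ 106.6, y ≈ 29.9 km.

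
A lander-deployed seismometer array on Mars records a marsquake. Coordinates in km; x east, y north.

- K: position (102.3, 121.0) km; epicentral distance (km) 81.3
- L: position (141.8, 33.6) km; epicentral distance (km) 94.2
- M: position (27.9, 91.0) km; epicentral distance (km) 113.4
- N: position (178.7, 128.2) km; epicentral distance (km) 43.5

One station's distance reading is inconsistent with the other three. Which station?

Solve using three stations at a time. Using L, M, N (subtract circle equations pairwise → linear system) gives (x, y) ≈ (135.2, 127.6).
Distances from that point to each station vs reported:
  K: calculated 33.6 vs reported 81.3 → residual 47.7 km
  L: calculated 94.2 vs reported 94.2 → residual 0.0 km
  M: calculated 113.4 vs reported 113.4 → residual 0.0 km
  N: calculated 43.5 vs reported 43.5 → residual 0.0 km
L, M, N are mutually consistent (residuals ≈ 0); K is off by 47.7 km.

K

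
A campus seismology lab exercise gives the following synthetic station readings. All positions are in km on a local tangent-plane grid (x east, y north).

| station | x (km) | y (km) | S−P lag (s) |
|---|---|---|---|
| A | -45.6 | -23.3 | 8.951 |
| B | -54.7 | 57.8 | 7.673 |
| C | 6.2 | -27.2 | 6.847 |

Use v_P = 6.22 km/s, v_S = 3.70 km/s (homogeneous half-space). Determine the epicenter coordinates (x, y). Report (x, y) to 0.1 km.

11.6 km east, 35.1 km north

Distance from S−P lag: d = Δt · v_P v_S / (v_P − v_S) = Δt · (6.22·3.70)/(6.22−3.70) ≈ 9.1325·Δt.
So d_A = 81.75, d_B = 70.07, d_C = 62.53 km.
Circle about each station: (x + 45.6)² + (y + 23.3)² = 81.75²; (x + 54.7)² + (y − 57.8)² = 70.07²; (x − 6.2)² + (y + 27.2)² = 62.53².
Subtracting pairs of circle equations eliminates x²+y² and gives linear equations (the radical axes):
-18.2 x + 162.2 y = 5483.94
103.6 x − 7.8 y = 929.09
Solving the 2×2 system: x ≈ 11.6, y ≈ 35.1 km.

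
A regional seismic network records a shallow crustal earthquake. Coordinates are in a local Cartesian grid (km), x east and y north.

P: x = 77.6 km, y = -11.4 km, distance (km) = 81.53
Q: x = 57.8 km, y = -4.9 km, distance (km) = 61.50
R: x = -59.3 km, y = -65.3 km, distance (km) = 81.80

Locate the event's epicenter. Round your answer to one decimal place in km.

(-3.7, -5.3)

Circle about each station: (x − 77.6)² + (y + 11.4)² = 81.53²; (x − 57.8)² + (y + 4.9)² = 61.50²; (x + 59.3)² + (y + 65.3)² = 81.80².
Subtracting pairs of circle equations eliminates x²+y² and gives linear equations (the radical axes):
-39.6 x + 13.0 y = 78.02
-273.8 x − 107.8 y = 1584.76
Solving the 2×2 system: x ≈ -3.7, y ≈ -5.3 km.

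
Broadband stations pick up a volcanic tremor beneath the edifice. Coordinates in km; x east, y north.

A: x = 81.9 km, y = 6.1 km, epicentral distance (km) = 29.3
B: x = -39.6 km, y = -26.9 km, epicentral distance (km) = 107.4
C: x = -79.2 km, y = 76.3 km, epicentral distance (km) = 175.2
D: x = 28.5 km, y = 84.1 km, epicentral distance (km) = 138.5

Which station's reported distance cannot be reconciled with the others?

D

Solve using three stations at a time. Using A, B, C (subtract circle equations pairwise → linear system) gives (x, y) ≈ (67.5, -19.4).
Distances from that point to each station vs reported:
  A: calculated 29.3 vs reported 29.3 → residual 0.0 km
  B: calculated 107.4 vs reported 107.4 → residual 0.0 km
  C: calculated 175.2 vs reported 175.2 → residual 0.0 km
  D: calculated 110.6 vs reported 138.5 → residual 27.9 km
A, B, C are mutually consistent (residuals ≈ 0); D is off by 27.9 km.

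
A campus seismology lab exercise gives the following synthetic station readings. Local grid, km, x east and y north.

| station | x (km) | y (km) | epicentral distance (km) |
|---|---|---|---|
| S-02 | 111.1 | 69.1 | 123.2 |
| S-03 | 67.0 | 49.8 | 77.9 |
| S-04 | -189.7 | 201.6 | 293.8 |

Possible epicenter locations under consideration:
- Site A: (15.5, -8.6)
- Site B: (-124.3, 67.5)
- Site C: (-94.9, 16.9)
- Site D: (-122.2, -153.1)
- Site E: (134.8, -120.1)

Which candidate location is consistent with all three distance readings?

For each candidate, compare |candidate − station| to the reported distance:
Site A: residuals S-02 0.0, S-03 0.0, S-04 0.0 → max 0.0 km
Site B: residuals S-02 112.2, S-03 114.2, S-04 144.6 → max 144.6 km
Site C: residuals S-02 89.3, S-03 87.3, S-04 86.2 → max 89.3 km
Site D: residuals S-02 199.0, S-03 199.5, S-04 67.3 → max 199.5 km
Site E: residuals S-02 67.5, S-03 105.0, S-04 163.1 → max 163.1 km
Only Site A has all residuals ≈ 0.

Site A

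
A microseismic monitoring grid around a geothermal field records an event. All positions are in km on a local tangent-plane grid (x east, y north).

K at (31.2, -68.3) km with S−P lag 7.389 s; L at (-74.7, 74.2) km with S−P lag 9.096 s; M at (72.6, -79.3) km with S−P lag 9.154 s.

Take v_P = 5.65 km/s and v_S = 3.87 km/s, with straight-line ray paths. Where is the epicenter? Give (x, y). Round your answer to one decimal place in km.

Distance from S−P lag: d = Δt · v_P v_S / (v_P − v_S) = Δt · (5.65·3.87)/(5.65−3.87) ≈ 12.2840·Δt.
So d_K = 90.77, d_L = 111.74, d_M = 112.45 km.
Circle about each station: (x − 31.2)² + (y + 68.3)² = 90.77²; (x + 74.7)² + (y − 74.2)² = 111.74²; (x − 72.6)² + (y + 79.3)² = 112.45².
Subtracting the K equation from the L and M equations removes the quadratic terms:
-211.8 x + 285.0 y = 1200.77
82.8 x − 22.0 y = 1515.11
Solving the 2×2 system: x ≈ 24.2, y ≈ 22.2 km.

(24.2, 22.2)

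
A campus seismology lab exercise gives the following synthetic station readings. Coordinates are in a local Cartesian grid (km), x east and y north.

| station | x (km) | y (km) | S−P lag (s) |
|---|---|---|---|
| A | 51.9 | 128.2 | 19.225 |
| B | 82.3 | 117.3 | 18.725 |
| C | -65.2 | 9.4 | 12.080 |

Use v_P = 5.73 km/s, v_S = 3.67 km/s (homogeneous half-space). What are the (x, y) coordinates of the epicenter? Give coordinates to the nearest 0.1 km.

Distance from S−P lag: d = Δt · v_P v_S / (v_P − v_S) = Δt · (5.73·3.67)/(5.73−3.67) ≈ 10.2083·Δt.
So d_A = 196.25, d_B = 191.15, d_C = 123.32 km.
Circle about each station: (x − 51.9)² + (y − 128.2)² = 196.25²; (x − 82.3)² + (y − 117.3)² = 191.15²; (x + 65.2)² + (y − 9.4)² = 123.32².
Subtracting the A equation from the B and C equations removes the quadratic terms:
60.8 x − 21.8 y = 3379.47
-234.2 x − 237.6 y = 8516.79
Solving the 2×2 system: x ≈ 31.6, y ≈ -67.0 km.

31.6 km east, -67.0 km north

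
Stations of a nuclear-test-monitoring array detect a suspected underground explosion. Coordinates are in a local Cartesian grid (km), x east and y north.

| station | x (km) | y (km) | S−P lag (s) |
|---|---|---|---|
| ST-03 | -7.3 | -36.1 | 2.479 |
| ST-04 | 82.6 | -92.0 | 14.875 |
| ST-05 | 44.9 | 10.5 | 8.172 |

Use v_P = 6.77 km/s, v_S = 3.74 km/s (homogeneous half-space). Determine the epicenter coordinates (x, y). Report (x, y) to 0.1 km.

Distance from S−P lag: d = Δt · v_P v_S / (v_P − v_S) = Δt · (6.77·3.74)/(6.77−3.74) ≈ 8.3564·Δt.
So d_ST-03 = 20.72, d_ST-04 = 124.30, d_ST-05 = 68.29 km.
Circle about each station: (x + 7.3)² + (y + 36.1)² = 20.72²; (x − 82.6)² + (y + 92.0)² = 124.30²; (x − 44.9)² + (y − 10.5)² = 68.29².
Subtracting the ST-03 equation from the ST-04 and ST-05 equations removes the quadratic terms:
179.8 x − 111.8 y = -1090.91
104.4 x + 93.2 y = -3464.45
Solving the 2×2 system: x ≈ -17.2, y ≈ -17.9 km.
Check against ST-03 (with the unrounded x, y): √((x + 7.3)²+(y + 36.1)²) = 20.71 ≈ 20.72 km. ✓

-17.2 km east, -17.9 km north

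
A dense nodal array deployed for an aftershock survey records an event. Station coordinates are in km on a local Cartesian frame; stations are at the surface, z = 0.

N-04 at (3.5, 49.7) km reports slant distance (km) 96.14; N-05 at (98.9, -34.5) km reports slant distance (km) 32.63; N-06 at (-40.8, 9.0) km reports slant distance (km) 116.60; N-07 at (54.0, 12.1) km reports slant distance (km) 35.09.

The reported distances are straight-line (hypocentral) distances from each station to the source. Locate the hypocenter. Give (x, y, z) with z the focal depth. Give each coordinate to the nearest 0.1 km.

Each station gives a sphere (x−x_i)² + (y−y_i)² + z² = d_i² (stations at z=0).
Subtracting the N-04 sphere from N-05 and N-06: z² cancels, leaving linear equations in x and y:
190.8 x − 168.4 y = 16667.30
-88.6 x − 81.4 y = -5089.36
Solving: x ≈ 72.698, y ≈ -16.606 km (keep extra digits for the depth step; rounded: 72.7, -16.6).
Then from the N-04 sphere: z² = 96.14² − (x − 3.5)² − (y − 49.7)² with x = 72.698, y = -16.606, so z ≈ 7.619 ≈ 7.6 km.

x ≈ 72.7 km, y ≈ -16.6 km, depth ≈ 7.6 km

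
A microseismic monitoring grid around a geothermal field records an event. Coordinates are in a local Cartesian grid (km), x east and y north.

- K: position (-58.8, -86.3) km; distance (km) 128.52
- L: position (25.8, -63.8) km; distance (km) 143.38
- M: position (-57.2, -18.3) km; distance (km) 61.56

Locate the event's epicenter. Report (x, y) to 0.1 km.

Circle about each station: (x + 58.8)² + (y + 86.3)² = 128.52²; (x − 25.8)² + (y + 63.8)² = 143.38²; (x + 57.2)² + (y + 18.3)² = 61.56².
Subtracting pairs of circle equations eliminates x²+y² and gives linear equations (the radical axes):
169.2 x + 45.0 y = -10209.48
3.2 x + 136.0 y = 5429.36
Solving the 2×2 system: x ≈ -71.4, y ≈ 41.6 km.

(-71.4, 41.6)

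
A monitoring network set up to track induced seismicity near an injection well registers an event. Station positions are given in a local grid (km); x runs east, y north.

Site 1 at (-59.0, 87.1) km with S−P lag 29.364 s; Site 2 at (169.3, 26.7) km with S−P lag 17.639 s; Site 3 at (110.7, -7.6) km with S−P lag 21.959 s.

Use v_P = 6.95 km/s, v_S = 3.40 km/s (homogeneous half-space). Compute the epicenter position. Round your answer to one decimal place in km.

129.9 km east, 137.3 km north

Distance from S−P lag: d = Δt · v_P v_S / (v_P − v_S) = Δt · (6.95·3.40)/(6.95−3.40) ≈ 6.6563·Δt.
So d_Site 1 = 195.46, d_Site 2 = 117.41, d_Site 3 = 146.17 km.
Circle about each station: (x + 59.0)² + (y − 87.1)² = 195.46²; (x − 169.3)² + (y − 26.7)² = 117.41²; (x − 110.7)² + (y + 7.6)² = 146.17².
Subtracting the Site 1 equation from the Site 2 and Site 3 equations removes the quadratic terms:
456.6 x − 120.8 y = 42727.47
339.4 x − 189.4 y = 18083.78
Solving the 2×2 system: x ≈ 129.9, y ≈ 137.3 km.
Check against Site 1 (with the unrounded x, y): √((x + 59.0)²+(y − 87.1)²) = 195.46 ≈ 195.46 km. ✓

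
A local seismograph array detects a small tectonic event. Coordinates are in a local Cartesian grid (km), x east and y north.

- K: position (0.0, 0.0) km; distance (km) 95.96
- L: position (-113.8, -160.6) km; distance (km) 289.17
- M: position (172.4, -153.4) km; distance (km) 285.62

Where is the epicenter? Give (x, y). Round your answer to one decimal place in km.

Circle about each station: x² + y² = 95.96²; (x + 113.8)² + (y + 160.6)² = 289.17²; (x − 172.4)² + (y + 153.4)² = 285.62².
Subtracting the K equation from the L and M equations removes the quadratic terms:
-227.6 x − 321.2 y = -35668.17
344.8 x − 306.8 y = -19117.14
Solving the 2×2 system: x ≈ 26.6, y ≈ 92.2 km.

x ≈ 26.6 km, y ≈ 92.2 km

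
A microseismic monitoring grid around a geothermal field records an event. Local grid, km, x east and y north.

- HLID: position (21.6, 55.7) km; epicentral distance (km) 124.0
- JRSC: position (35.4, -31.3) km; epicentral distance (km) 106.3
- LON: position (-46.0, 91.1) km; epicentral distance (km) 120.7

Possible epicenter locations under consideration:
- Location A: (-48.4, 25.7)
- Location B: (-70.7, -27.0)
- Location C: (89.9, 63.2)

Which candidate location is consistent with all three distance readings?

Location B

For each candidate, compare |candidate − station| to the reported distance:
Location A: residuals HLID 47.8, JRSC 5.0, LON 55.3 → max 55.3 km
Location B: residuals HLID 0.1, JRSC 0.1, LON 0.0 → max 0.1 km
Location C: residuals HLID 55.3, JRSC 2.8, LON 18.0 → max 55.3 km
Only Location B has all residuals ≈ 0.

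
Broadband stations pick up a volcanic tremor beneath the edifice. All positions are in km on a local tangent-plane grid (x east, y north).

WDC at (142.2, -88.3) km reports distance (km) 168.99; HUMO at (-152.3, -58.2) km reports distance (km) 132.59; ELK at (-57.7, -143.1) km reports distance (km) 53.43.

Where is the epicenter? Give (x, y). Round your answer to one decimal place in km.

(-26.4, -99.8)

Circle about each station: (x − 142.2)² + (y + 88.3)² = 168.99²; (x + 152.3)² + (y + 58.2)² = 132.59²; (x + 57.7)² + (y + 143.1)² = 53.43².
Subtracting pairs of circle equations eliminates x²+y² and gives linear equations (the radical axes):
-589.0 x + 60.2 y = 9542.31
-399.8 x − 109.6 y = 21492.03
Solving the 2×2 system: x ≈ -26.4, y ≈ -99.8 km.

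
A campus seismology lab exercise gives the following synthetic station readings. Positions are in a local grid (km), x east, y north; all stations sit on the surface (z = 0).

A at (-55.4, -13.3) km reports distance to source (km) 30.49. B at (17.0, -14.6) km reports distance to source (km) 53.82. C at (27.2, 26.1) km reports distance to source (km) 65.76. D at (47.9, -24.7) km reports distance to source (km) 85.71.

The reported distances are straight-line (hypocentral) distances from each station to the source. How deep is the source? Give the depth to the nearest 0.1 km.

depth ≈ 13.2 km

Each station gives a sphere (x−x_i)² + (y−y_i)² + z² = d_i² (stations at z=0).
Subtracting the A sphere from B and C: z² cancels, leaving linear equations in x and y:
144.8 x − 2.6 y = -4710.84
165.2 x + 78.8 y = -5219.74
Solving: x ≈ -32.499, y ≈ 1.893 km (keep extra digits for the depth step; rounded: -32.5, 1.9).
Then from the A sphere: z² = 30.49² − (x + 55.4)² − (y + 13.3)² with x = -32.499, y = 1.893, so z ≈ 13.204 ≈ 13.2 km.
Check against D (with the unrounded solution): distance 85.71 ≈ 85.71 km. ✓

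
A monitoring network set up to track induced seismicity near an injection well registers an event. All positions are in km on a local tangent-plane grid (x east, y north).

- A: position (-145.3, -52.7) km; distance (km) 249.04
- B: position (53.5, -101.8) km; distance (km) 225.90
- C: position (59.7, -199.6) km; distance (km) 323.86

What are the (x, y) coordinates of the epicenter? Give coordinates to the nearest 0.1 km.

Circle about each station: (x + 145.3)² + (y + 52.7)² = 249.04²; (x − 53.5)² + (y + 101.8)² = 225.90²; (x − 59.7)² + (y + 199.6)² = 323.86².
Subtracting pairs of circle equations eliminates x²+y² and gives linear equations (the radical axes):
397.6 x − 98.2 y = 326.22
410.0 x − 293.8 y = -23349.51
Solving the 2×2 system: x ≈ 31.2, y ≈ 123.0 km.

31.2 km east, 123.0 km north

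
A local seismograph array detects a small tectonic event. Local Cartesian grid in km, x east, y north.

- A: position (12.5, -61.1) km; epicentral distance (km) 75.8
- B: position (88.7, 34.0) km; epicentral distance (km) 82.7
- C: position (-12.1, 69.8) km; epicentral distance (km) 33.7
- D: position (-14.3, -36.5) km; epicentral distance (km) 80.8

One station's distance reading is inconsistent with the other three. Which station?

Solve using three stations at a time. Using B, C, D (subtract circle equations pairwise → linear system) gives (x, y) ≈ (6.4, 41.6).
Distances from that point to each station vs reported:
  A: calculated 102.9 vs reported 75.8 → residual 27.1 km
  B: calculated 82.7 vs reported 82.7 → residual 0.0 km
  C: calculated 33.7 vs reported 33.7 → residual 0.0 km
  D: calculated 80.8 vs reported 80.8 → residual 0.0 km
B, C, D are mutually consistent (residuals ≈ 0); A is off by 27.1 km.

A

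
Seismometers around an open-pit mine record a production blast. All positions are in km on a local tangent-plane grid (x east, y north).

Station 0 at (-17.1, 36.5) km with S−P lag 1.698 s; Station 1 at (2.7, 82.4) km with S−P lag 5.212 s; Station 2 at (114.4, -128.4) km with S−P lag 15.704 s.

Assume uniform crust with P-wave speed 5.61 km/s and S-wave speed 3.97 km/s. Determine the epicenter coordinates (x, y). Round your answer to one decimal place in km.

x ≈ -35.8 km, y ≈ 23.0 km

Distance from S−P lag: d = Δt · v_P v_S / (v_P − v_S) = Δt · (5.61·3.97)/(5.61−3.97) ≈ 13.5803·Δt.
So d_Station 0 = 23.06, d_Station 1 = 70.78, d_Station 2 = 213.27 km.
Circle about each station: (x + 17.1)² + (y − 36.5)² = 23.06²; (x − 2.7)² + (y − 82.4)² = 70.78²; (x − 114.4)² + (y + 128.4)² = 213.27².
Subtracting pairs of circle equations eliminates x²+y² and gives linear equations (the radical axes):
39.6 x + 91.8 y = 694.35
263.0 x − 329.8 y = -17003.07
Solving the 2×2 system: x ≈ -35.8, y ≈ 23.0 km.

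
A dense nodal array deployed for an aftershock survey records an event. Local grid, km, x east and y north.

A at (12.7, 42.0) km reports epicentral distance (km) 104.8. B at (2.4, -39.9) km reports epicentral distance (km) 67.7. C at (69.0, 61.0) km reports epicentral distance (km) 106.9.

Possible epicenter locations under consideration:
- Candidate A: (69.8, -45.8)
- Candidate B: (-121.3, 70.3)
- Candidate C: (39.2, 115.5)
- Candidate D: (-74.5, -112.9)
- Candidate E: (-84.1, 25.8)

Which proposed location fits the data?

For each candidate, compare |candidate − station| to the reported distance:
Candidate A: residuals A 0.1, B 0.0, C 0.1 → max 0.1 km
Candidate B: residuals A 32.2, B 98.0, C 83.6 → max 98.0 km
Candidate C: residuals A 26.7, B 92.0, C 44.8 → max 92.0 km
Candidate D: residuals A 73.0, B 38.3, C 118.6 → max 118.6 km
Candidate E: residuals A 6.7, B 40.9, C 50.2 → max 50.2 km
Only Candidate A has all residuals ≈ 0.

Candidate A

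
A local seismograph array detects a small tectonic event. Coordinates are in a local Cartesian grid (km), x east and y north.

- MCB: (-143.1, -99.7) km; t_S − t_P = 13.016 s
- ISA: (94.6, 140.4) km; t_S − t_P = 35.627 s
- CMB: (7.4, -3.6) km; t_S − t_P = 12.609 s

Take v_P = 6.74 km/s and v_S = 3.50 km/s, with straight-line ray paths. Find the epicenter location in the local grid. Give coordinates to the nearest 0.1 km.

(-52.0, -73.6)

Distance from S−P lag: d = Δt · v_P v_S / (v_P − v_S) = Δt · (6.74·3.50)/(6.74−3.50) ≈ 7.2809·Δt.
So d_MCB = 94.77, d_ISA = 259.40, d_CMB = 91.80 km.
Circle about each station: (x + 143.1)² + (y + 99.7)² = 94.77²; (x − 94.6)² + (y − 140.4)² = 259.40²; (x − 7.4)² + (y + 3.6)² = 91.80².
Subtracting the MCB equation from the ISA and CMB equations removes the quadratic terms:
475.4 x + 480.2 y = -60063.39
301.0 x + 192.2 y = -29795.87
Solving the 2×2 system: x ≈ -52.0, y ≈ -73.6 km.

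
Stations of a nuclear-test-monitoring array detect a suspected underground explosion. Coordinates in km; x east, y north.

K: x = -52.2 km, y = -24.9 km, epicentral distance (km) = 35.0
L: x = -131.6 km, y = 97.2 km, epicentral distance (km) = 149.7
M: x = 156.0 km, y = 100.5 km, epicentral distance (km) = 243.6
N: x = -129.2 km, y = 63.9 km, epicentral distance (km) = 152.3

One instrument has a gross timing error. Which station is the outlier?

Solve using three stations at a time. Using K, M, N (subtract circle equations pairwise → linear system) gives (x, y) ≈ (-32.5, -53.8).
Distances from that point to each station vs reported:
  K: calculated 34.9 vs reported 35.0 → residual 0.1 km
  L: calculated 180.6 vs reported 149.7 → residual 30.9 km
  M: calculated 243.6 vs reported 243.6 → residual 0.0 km
  N: calculated 152.3 vs reported 152.3 → residual 0.0 km
K, M, N are mutually consistent (residuals ≈ 0); L is off by 30.9 km.

L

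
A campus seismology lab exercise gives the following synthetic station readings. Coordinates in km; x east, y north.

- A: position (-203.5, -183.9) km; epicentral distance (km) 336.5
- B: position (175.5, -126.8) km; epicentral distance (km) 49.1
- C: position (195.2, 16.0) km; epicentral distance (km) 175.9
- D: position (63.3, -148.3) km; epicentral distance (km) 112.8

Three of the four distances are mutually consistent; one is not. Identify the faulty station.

D

Solve using three stations at a time. Using A, B, C (subtract circle equations pairwise → linear system) gives (x, y) ≈ (131.1, -147.8).
Distances from that point to each station vs reported:
  A: calculated 336.5 vs reported 336.5 → residual 0.0 km
  B: calculated 49.1 vs reported 49.1 → residual 0.0 km
  C: calculated 175.9 vs reported 175.9 → residual 0.0 km
  D: calculated 67.8 vs reported 112.8 → residual 45.0 km
A, B, C are mutually consistent (residuals ≈ 0); D is off by 45.0 km.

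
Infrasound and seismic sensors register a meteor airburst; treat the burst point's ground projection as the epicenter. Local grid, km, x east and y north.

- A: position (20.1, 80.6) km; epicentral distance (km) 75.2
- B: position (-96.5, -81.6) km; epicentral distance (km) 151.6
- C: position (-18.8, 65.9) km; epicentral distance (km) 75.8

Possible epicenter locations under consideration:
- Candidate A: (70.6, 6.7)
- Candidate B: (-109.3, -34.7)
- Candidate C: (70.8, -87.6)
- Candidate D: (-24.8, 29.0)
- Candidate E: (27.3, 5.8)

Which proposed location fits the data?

Candidate E

For each candidate, compare |candidate − station| to the reported distance:
Candidate A: residuals A 14.3, B 37.4, C 31.4 → max 37.4 km
Candidate B: residuals A 98.1, B 103.0, C 59.5 → max 103.0 km
Candidate C: residuals A 100.5, B 15.8, C 101.9 → max 101.9 km
Candidate D: residuals A 6.8, B 19.8, C 38.4 → max 38.4 km
Candidate E: residuals A 0.1, B 0.1, C 0.1 → max 0.1 km
Only Candidate E has all residuals ≈ 0.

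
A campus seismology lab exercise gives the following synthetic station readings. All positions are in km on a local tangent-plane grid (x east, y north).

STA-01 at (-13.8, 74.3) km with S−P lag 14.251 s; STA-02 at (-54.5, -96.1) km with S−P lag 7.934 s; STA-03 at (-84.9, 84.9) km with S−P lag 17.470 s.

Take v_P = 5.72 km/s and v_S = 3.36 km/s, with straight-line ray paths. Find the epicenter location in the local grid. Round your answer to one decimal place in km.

-19.8 km east, -41.6 km north

Distance from S−P lag: d = Δt · v_P v_S / (v_P − v_S) = Δt · (5.72·3.36)/(5.72−3.36) ≈ 8.1437·Δt.
So d_STA-01 = 116.06, d_STA-02 = 64.61, d_STA-03 = 142.27 km.
Circle about each station: (x + 13.8)² + (y − 74.3)² = 116.06²; (x + 54.5)² + (y + 96.1)² = 64.61²; (x + 84.9)² + (y − 84.9)² = 142.27².
Subtracting the STA-01 equation from the STA-02 and STA-03 equations removes the quadratic terms:
-81.4 x − 340.8 y = 15790.00
-142.2 x + 21.2 y = 1934.26
Solving the 2×2 system: x ≈ -19.8, y ≈ -41.6 km.
Check against STA-01 (with the unrounded x, y): √((x + 13.8)²+(y − 74.3)²) = 116.06 ≈ 116.06 km. ✓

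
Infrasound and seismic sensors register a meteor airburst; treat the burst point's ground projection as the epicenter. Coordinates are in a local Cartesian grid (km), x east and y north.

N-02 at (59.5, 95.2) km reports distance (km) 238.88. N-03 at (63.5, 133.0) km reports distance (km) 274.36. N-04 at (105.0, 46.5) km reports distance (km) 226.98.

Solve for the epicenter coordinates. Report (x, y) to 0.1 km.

Circle about each station: (x − 59.5)² + (y − 95.2)² = 238.88²; (x − 63.5)² + (y − 133.0)² = 274.36²; (x − 105.0)² + (y − 46.5)² = 226.98².
Subtracting the N-02 equation from the N-03 and N-04 equations removes the quadratic terms:
8.0 x + 75.6 y = -9091.80
91.0 x − 97.4 y = 6127.69
Solving the 2×2 system: x ≈ -55.1, y ≈ -114.4 km.

(-55.1, -114.4)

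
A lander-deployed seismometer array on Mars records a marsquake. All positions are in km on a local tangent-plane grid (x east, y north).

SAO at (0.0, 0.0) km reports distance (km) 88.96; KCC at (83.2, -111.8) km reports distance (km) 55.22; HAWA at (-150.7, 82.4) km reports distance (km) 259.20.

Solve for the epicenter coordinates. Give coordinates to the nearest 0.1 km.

Circle about each station: x² + y² = 88.96²; (x − 83.2)² + (y + 111.8)² = 55.22²; (x + 150.7)² + (y − 82.4)² = 259.20².
Subtracting the SAO equation from the KCC and HAWA equations removes the quadratic terms:
166.4 x − 223.6 y = 24286.11
-301.4 x + 164.8 y = -29770.51
Solving the 2×2 system: x ≈ 66.4, y ≈ -59.2 km.

66.4 km east, -59.2 km north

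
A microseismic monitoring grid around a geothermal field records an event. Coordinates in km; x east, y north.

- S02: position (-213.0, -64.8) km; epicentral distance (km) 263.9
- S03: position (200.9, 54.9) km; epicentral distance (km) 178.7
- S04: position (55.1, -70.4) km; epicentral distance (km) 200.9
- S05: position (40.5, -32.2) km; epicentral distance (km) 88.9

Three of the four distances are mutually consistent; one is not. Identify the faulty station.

Solve using three stations at a time. Using S02, S03, S05 (subtract circle equations pairwise → linear system) gives (x, y) ≈ (22.3, 54.7).
Distances from that point to each station vs reported:
  S02: calculated 263.9 vs reported 263.9 → residual 0.0 km
  S03: calculated 178.6 vs reported 178.7 → residual 0.1 km
  S04: calculated 129.3 vs reported 200.9 → residual 71.6 km
  S05: calculated 88.8 vs reported 88.9 → residual 0.1 km
S02, S03, S05 are mutually consistent (residuals ≈ 0); S04 is off by 71.6 km.

S04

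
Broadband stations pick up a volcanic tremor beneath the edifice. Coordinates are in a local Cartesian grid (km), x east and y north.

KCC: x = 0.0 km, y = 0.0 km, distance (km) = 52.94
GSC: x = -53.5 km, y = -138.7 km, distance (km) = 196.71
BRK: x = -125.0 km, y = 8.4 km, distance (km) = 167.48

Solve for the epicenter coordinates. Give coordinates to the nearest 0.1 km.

x ≈ 40.5 km, y ≈ 34.1 km

Circle about each station: x² + y² = 52.94²; (x + 53.5)² + (y + 138.7)² = 196.71²; (x + 125.0)² + (y − 8.4)² = 167.48².
Subtracting the KCC equation from the GSC and BRK equations removes the quadratic terms:
-107.0 x − 277.4 y = -13792.24
-250.0 x + 16.8 y = -9551.35
Solving the 2×2 system: x ≈ 40.5, y ≈ 34.1 km.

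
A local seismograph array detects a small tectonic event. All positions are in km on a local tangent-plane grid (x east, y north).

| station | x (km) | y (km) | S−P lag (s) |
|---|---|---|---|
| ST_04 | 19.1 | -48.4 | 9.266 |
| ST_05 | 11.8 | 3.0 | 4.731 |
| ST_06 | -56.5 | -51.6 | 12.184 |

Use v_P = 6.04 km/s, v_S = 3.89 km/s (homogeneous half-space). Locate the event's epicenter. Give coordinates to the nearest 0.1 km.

Distance from S−P lag: d = Δt · v_P v_S / (v_P − v_S) = Δt · (6.04·3.89)/(6.04−3.89) ≈ 10.9282·Δt.
So d_ST_04 = 101.26, d_ST_05 = 51.70, d_ST_06 = 133.15 km.
Circle about each station: (x − 19.1)² + (y + 48.4)² = 101.26²; (x − 11.8)² + (y − 3.0)² = 51.70²; (x + 56.5)² + (y + 51.6)² = 133.15².
Subtracting pairs of circle equations eliminates x²+y² and gives linear equations (the radical axes):
-14.6 x + 102.8 y = 5021.57
-151.2 x − 6.4 y = -4327.89
Solving the 2×2 system: x ≈ 26.4, y ≈ 52.6 km.
Check against ST_04 (with the unrounded x, y): √((x − 19.1)²+(y + 48.4)²) = 101.26 ≈ 101.26 km. ✓

x ≈ 26.4 km, y ≈ 52.6 km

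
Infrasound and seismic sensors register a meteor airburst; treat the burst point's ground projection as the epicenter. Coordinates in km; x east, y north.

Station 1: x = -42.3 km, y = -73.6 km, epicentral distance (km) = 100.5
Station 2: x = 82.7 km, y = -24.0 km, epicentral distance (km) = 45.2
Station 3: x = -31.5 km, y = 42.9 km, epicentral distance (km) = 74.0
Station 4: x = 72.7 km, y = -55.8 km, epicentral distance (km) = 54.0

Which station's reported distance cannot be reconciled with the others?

Station 3

Solve using three stations at a time. Using Station 1, Station 2, Station 4 (subtract circle equations pairwise → linear system) gives (x, y) ≈ (38.6, -13.9).
Distances from that point to each station vs reported:
  Station 1: calculated 100.5 vs reported 100.5 → residual 0.0 km
  Station 2: calculated 45.3 vs reported 45.2 → residual 0.1 km
  Station 3: calculated 90.2 vs reported 74.0 → residual 16.2 km
  Station 4: calculated 54.1 vs reported 54.0 → residual 0.1 km
Station 1, Station 2, Station 4 are mutually consistent (residuals ≈ 0); Station 3 is off by 16.2 km.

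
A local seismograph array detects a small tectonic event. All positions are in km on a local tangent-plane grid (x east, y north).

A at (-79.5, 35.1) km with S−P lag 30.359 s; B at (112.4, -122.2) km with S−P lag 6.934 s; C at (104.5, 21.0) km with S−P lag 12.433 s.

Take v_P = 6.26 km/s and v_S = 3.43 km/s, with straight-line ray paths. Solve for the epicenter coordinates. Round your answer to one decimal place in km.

x ≈ 124.9 km, y ≈ -71.1 km

Distance from S−P lag: d = Δt · v_P v_S / (v_P − v_S) = Δt · (6.26·3.43)/(6.26−3.43) ≈ 7.5872·Δt.
So d_A = 230.34, d_B = 52.61, d_C = 94.33 km.
Circle about each station: (x + 79.5)² + (y − 35.1)² = 230.34²; (x − 112.4)² + (y + 122.2)² = 52.61²; (x − 104.5)² + (y − 21.0)² = 94.33².
Subtracting the A equation from the B and C equations removes the quadratic terms:
383.8 x − 314.6 y = 70303.04
368.0 x − 28.2 y = 47967.36
Solving the 2×2 system: x ≈ 124.9, y ≈ -71.1 km.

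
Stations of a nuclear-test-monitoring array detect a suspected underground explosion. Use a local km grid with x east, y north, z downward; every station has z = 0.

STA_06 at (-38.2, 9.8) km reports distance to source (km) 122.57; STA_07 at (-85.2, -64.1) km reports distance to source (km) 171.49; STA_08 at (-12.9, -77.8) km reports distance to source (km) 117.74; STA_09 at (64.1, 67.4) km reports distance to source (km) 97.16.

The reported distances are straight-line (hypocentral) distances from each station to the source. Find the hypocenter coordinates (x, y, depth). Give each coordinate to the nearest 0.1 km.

(69.4, -13.2, 54.0)

Each station gives a sphere (x−x_i)² + (y−y_i)² + z² = d_i² (stations at z=0).
Subtracting the STA_06 sphere from STA_07 and STA_08: z² cancels, leaving linear equations in x and y:
-94.0 x − 147.8 y = -4572.85
50.6 x − 175.2 y = 5824.67
Solving: x ≈ 69.404, y ≈ -13.201 km (keep extra digits for the depth step; rounded: 69.4, -13.2).
Then from the STA_06 sphere: z² = 122.57² − (x + 38.2)² − (y − 9.8)² with x = 69.404, y = -13.201, so z ≈ 53.998 ≈ 54.0 km.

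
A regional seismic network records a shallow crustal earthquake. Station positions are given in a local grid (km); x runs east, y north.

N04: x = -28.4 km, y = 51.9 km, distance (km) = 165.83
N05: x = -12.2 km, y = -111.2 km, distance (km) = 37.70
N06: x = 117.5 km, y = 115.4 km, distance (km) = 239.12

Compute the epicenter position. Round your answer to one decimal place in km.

Circle about each station: (x + 28.4)² + (y − 51.9)² = 165.83²; (x + 12.2)² + (y + 111.2)² = 37.70²; (x − 117.5)² + (y − 115.4)² = 239.12².
Subtracting pairs of circle equations eliminates x²+y² and gives linear equations (the radical axes):
32.4 x − 326.2 y = 35092.41
291.8 x + 127.0 y = -6055.55
Solving the 2×2 system: x ≈ 25.0, y ≈ -105.1 km.

25.0 km east, -105.1 km north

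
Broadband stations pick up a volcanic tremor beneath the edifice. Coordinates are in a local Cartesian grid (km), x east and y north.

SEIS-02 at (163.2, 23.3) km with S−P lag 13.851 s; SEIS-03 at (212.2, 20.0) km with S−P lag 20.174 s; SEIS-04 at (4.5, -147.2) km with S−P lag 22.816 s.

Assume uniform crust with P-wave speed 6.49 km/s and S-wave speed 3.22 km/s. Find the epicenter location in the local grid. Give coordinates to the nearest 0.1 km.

Distance from S−P lag: d = Δt · v_P v_S / (v_P − v_S) = Δt · (6.49·3.22)/(6.49−3.22) ≈ 6.3908·Δt.
So d_SEIS-02 = 88.52, d_SEIS-03 = 128.93, d_SEIS-04 = 145.81 km.
Circle about each station: (x − 163.2)² + (y − 23.3)² = 88.52²; (x − 212.2)² + (y − 20.0)² = 128.93²; (x − 4.5)² + (y + 147.2)² = 145.81².
Subtracting the SEIS-02 equation from the SEIS-03 and SEIS-04 equations removes the quadratic terms:
98.0 x − 6.6 y = 9464.56
-317.4 x − 341.0 y = -18913.81
Solving the 2×2 system: x ≈ 94.4, y ≈ -32.4 km.
Check against SEIS-02 (with the unrounded x, y): √((x − 163.2)²+(y − 23.3)²) = 88.52 ≈ 88.52 km. ✓

94.4 km east, -32.4 km north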